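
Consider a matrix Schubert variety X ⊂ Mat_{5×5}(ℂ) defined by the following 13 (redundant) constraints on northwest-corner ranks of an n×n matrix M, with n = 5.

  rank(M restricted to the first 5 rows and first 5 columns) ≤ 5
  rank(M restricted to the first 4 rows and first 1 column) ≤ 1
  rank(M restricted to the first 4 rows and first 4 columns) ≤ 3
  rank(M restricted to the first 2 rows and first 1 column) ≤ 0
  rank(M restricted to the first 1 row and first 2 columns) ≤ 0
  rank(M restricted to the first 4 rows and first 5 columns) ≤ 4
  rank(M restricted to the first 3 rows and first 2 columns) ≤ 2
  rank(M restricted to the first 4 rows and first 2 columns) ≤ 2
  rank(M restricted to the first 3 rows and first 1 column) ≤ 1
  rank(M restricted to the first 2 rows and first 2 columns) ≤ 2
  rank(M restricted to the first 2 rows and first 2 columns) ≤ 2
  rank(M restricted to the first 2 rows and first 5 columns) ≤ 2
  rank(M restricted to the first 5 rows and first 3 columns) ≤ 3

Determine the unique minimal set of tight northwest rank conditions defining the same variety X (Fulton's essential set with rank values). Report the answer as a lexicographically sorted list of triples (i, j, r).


Propagating the 13 rank bounds to every northwest block:

  i=1: 0 | 0 | 1 | 1 | 1
  i=2: 0 | 1 | 2 | 2 | 2
  i=3: 1 | 2 | 3 | 3 | 3
  i=4: 1 | 2 | 3 | 3 | 4
  i=5: 1 | 2 | 3 | 4 | 5

the unique w with this rank table is (3, 2, 1, 5, 4).

D(w) has 4 cells with 3 SE-corners; essential set:

[(1, 2, 0), (2, 1, 0), (4, 4, 3)]


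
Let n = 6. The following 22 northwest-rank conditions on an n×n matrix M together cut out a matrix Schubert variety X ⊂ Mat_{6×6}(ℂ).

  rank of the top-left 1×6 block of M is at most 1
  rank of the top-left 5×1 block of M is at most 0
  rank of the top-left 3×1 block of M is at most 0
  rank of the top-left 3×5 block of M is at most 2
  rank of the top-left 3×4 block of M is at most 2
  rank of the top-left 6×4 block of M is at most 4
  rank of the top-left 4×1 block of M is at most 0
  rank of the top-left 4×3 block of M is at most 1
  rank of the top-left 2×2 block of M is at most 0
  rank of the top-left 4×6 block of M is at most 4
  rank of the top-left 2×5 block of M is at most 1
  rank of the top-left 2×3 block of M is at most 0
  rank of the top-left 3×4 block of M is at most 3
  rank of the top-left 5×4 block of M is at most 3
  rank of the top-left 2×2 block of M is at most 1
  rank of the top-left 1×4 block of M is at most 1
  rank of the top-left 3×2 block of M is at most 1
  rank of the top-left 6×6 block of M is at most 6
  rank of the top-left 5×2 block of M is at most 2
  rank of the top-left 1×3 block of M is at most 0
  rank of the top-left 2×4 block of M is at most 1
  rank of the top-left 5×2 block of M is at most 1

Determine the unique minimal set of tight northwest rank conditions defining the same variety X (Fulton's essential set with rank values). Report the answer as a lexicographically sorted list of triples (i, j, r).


Propagating the 22 rank bounds to every northwest block:

  0, 0, 0, 1, 1, 1
  0, 0, 0, 1, 1, 2
  0, 1, 1, 2, 2, 3
  0, 1, 1, 2, 3, 4
  0, 1, 2, 3, 4, 5
  1, 2, 3, 4, 5, 6

the unique w with this rank table is (4, 6, 2, 5, 3, 1).

Rothe diagram D(w) (11 cells), 4 SE-corners (essential conditions):

[(2, 3, 0), (2, 5, 1), (4, 3, 1), (5, 1, 0)]


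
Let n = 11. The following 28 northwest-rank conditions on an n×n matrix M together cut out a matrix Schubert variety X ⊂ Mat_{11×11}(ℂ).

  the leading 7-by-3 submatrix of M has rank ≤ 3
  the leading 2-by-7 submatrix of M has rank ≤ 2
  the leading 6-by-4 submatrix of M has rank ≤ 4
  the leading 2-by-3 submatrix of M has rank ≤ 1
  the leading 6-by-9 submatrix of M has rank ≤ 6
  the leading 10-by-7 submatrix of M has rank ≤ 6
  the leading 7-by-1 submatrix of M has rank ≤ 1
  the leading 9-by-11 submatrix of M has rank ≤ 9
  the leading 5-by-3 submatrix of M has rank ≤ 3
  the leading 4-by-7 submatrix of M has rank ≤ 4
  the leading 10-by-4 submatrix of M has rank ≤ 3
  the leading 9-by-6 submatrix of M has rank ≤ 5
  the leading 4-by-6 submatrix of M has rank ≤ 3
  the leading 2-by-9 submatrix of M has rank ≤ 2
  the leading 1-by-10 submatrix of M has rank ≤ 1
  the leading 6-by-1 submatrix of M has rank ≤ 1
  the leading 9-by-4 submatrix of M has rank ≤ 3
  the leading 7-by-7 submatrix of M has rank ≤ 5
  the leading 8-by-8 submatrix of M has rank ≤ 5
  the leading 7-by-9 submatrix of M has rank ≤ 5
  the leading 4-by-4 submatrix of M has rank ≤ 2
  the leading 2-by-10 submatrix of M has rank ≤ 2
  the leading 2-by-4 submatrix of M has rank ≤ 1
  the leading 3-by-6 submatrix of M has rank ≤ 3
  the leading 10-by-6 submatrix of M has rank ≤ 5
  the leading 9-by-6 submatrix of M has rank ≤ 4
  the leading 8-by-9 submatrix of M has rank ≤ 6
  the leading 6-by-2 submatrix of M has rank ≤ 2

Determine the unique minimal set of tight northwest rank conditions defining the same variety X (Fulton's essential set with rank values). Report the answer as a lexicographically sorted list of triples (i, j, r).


Computing R[i][j] = min implied NW-rank bound (n=11, 28 conditions):

  i=1: 1, 1, 1, 1, 1, 1, 1, 1, 1, 1, 1
  i=2: 1, 1, 1, 1, 2, 2, 2, 2, 2, 2, 2
  i=3: 1, 2, 2, 2, 3, 3, 3, 3, 3, 3, 3
  i=4: 1, 2, 2, 2, 3, 3, 4, 4, 4, 4, 4
  i=5: 1, 2, 3, 3, 4, 4, 5, 5, 5, 5, 5
  i=6: 1, 2, 3, 3, 4, 4, 5, 5, 5, 6, 6
  i=7: 1, 2, 3, 3, 4, 4, 5, 5, 5, 6, 7
  i=8: 1, 2, 3, 3, 4, 4, 5, 5, 6, 7, 8
  i=9: 1, 2, 3, 3, 4, 4, 5, 6, 7, 8, 9
  i=10: 1, 2, 3, 3, 4, 5, 6, 7, 8, 9, 10
  i=11: 1, 2, 3, 4, 5, 6, 7, 8, 9, 10, 11

so w = (1, 5, 2, 7, 3, 10, 11, 9, 8, 6, 4).

Fulton essential set (7 of the 20 Rothe cells):

[(2, 4, 1), (4, 4, 2), (4, 6, 3), (7, 9, 5), (8, 8, 5), (9, 6, 4), (10, 4, 3)]


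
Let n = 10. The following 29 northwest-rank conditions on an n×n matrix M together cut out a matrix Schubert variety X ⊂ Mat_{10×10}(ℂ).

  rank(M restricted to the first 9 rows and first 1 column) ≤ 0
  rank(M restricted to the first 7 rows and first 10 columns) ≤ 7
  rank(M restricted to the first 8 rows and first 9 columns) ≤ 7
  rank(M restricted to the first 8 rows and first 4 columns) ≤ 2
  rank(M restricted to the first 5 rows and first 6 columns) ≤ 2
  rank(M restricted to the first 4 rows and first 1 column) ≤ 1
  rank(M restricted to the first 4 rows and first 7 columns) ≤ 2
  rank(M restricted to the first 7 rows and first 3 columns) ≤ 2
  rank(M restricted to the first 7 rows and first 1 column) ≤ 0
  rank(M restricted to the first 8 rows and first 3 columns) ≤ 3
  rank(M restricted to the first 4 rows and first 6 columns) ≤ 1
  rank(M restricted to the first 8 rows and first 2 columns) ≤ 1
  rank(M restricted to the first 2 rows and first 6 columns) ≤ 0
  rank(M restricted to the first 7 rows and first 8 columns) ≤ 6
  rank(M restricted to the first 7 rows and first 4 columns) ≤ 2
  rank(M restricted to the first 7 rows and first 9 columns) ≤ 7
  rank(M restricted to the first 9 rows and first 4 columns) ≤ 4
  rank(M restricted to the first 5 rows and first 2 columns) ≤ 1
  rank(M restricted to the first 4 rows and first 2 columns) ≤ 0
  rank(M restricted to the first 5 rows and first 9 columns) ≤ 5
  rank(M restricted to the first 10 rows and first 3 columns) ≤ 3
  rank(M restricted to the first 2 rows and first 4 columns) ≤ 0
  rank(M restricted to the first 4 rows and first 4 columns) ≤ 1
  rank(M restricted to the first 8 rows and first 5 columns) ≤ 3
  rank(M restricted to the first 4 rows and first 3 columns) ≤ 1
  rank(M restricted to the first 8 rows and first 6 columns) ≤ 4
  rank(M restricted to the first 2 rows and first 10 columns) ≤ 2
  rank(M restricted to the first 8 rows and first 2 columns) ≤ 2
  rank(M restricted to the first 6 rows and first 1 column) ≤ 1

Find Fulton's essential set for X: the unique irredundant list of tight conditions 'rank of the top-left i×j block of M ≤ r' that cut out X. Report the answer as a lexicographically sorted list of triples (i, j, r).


Reconstructing r_w from the 29 given conditions:

  i=1: 0 | 0 | 0 | 0 | 0 | 0 | 1 | 1 | 1 | 1
  i=2: 0 | 0 | 0 | 0 | 0 | 0 | 1 | 2 | 2 | 2
  i=3: 0 | 0 | 1 | 1 | 1 | 1 | 2 | 3 | 3 | 3
  i=4: 0 | 0 | 1 | 1 | 1 | 1 | 2 | 3 | 4 | 4
  i=5: 0 | 1 | 2 | 2 | 2 | 2 | 3 | 4 | 5 | 5
  i=6: 0 | 1 | 2 | 2 | 3 | 3 | 4 | 5 | 6 | 6
  i=7: 0 | 1 | 2 | 2 | 3 | 4 | 5 | 6 | 7 | 7
  i=8: 0 | 1 | 2 | 2 | 3 | 4 | 5 | 6 | 7 | 8
  i=9: 0 | 1 | 2 | 3 | 4 | 5 | 6 | 7 | 8 | 9
  i=10: 1 | 2 | 3 | 4 | 5 | 6 | 7 | 8 | 9 | 10

the unique w with this rank table is (7, 8, 3, 9, 2, 5, 6, 10, 4, 1).

Fulton essential set (5 of the 27 Rothe cells):

[(2, 6, 0), (4, 2, 0), (4, 6, 1), (8, 4, 2), (9, 1, 0)]


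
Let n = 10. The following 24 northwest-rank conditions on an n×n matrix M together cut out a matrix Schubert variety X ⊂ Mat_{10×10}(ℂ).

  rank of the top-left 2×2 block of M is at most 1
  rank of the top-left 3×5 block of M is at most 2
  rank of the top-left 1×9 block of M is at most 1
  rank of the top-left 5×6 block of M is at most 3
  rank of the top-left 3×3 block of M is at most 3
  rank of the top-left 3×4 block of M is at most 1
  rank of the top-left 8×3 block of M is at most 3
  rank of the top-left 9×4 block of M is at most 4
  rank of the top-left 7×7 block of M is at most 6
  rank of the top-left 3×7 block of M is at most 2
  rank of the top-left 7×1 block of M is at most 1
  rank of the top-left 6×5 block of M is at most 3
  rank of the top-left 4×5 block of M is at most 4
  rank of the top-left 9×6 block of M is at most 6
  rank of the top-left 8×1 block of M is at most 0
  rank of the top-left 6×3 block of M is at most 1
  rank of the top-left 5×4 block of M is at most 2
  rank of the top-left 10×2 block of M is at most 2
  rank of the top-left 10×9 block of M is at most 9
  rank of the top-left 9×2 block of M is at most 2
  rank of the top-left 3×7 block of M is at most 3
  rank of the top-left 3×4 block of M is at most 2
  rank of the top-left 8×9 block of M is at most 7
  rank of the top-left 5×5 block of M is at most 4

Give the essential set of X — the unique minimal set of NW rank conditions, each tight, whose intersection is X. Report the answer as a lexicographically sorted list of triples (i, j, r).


Reconstructing r_w from the 24 given conditions:

  R[1]: 0 | 1 | 1 | 1 | 1 | 1 | 1 | 1 | 1 | 1
  R[2]: 0 | 1 | 1 | 1 | 2 | 2 | 2 | 2 | 2 | 2
  R[3]: 0 | 1 | 1 | 1 | 2 | 2 | 2 | 3 | 3 | 3
  R[4]: 0 | 1 | 1 | 2 | 3 | 3 | 3 | 4 | 4 | 4
  R[5]: 0 | 1 | 1 | 2 | 3 | 3 | 4 | 5 | 5 | 5
  R[6]: 0 | 1 | 1 | 2 | 3 | 4 | 5 | 6 | 6 | 6
  R[7]: 0 | 1 | 2 | 3 | 4 | 5 | 6 | 7 | 7 | 7
  R[8]: 0 | 1 | 2 | 3 | 4 | 5 | 6 | 7 | 7 | 8
  R[9]: 1 | 2 | 3 | 4 | 5 | 6 | 7 | 8 | 8 | 9
  R[10]: 1 | 2 | 3 | 4 | 5 | 6 | 7 | 8 | 9 | 10

second differences of R give the permutation w = (2, 5, 8, 4, 7, 6, 3, 10, 1, 9).

ℓ(w)=19; the 6 essential cells (i,j,r):

[(3, 4, 1), (3, 7, 2), (5, 6, 3), (6, 3, 1), (8, 1, 0), (8, 9, 7)]


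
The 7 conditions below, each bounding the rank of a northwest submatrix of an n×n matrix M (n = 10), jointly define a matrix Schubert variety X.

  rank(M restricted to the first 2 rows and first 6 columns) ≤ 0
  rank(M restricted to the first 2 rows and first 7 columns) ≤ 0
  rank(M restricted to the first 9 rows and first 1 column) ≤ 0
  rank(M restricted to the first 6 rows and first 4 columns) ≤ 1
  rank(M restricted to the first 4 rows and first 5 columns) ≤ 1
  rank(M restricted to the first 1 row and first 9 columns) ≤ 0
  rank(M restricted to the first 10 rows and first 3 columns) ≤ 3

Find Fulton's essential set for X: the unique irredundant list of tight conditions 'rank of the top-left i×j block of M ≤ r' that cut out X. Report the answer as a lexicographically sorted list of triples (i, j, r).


Recovering R(i,j) via the rank-extension bound from the 7 conditions:

  row 1: 0 0 0 0 0 0 0 0 0 1
  row 2: 0 0 0 0 0 0 0 1 1 2
  row 3: 0 1 1 1 1 1 1 2 2 3
  row 4: 0 1 1 1 1 2 2 3 3 4
  row 5: 0 1 1 1 2 3 3 4 4 5
  row 6: 0 1 1 1 2 3 4 5 5 6
  row 7: 0 1 2 2 3 4 5 6 6 7
  row 8: 0 1 2 3 4 5 6 7 7 8
  row 9: 0 1 2 3 4 5 6 7 8 9
  row 10: 1 2 3 4 5 6 7 8 9 10

giving w = (10, 8, 2, 6, 5, 7, 3, 4, 9, 1) via Δ²R.

Rothe diagram D(w) (30 cells), 5 SE-corners (essential conditions):

[(1, 9, 0), (2, 7, 0), (4, 5, 1), (6, 4, 1), (9, 1, 0)]


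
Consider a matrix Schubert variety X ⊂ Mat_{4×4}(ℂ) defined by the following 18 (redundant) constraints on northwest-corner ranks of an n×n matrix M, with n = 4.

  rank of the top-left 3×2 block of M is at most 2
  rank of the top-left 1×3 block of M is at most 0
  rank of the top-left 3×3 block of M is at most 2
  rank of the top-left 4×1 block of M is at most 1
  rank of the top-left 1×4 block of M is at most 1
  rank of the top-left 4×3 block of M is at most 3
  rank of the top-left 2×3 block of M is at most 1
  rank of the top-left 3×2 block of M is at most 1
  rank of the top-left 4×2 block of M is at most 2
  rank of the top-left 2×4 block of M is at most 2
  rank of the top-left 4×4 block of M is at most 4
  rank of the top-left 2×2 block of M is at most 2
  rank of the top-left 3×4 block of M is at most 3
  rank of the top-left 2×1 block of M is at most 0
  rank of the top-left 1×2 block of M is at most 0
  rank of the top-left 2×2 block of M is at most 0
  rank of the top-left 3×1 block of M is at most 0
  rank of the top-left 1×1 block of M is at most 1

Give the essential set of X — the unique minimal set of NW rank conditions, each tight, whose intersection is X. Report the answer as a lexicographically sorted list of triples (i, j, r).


Propagating the 18 rank bounds to every northwest block:

  i=1: 0, 0, 0, 1
  i=2: 0, 0, 1, 2
  i=3: 0, 1, 2, 3
  i=4: 1, 2, 3, 4

giving w = (4, 3, 2, 1) via Δ²R.

ℓ(w)=6; the 3 essential cells (i,j,r):

[(1, 3, 0), (2, 2, 0), (3, 1, 0)]


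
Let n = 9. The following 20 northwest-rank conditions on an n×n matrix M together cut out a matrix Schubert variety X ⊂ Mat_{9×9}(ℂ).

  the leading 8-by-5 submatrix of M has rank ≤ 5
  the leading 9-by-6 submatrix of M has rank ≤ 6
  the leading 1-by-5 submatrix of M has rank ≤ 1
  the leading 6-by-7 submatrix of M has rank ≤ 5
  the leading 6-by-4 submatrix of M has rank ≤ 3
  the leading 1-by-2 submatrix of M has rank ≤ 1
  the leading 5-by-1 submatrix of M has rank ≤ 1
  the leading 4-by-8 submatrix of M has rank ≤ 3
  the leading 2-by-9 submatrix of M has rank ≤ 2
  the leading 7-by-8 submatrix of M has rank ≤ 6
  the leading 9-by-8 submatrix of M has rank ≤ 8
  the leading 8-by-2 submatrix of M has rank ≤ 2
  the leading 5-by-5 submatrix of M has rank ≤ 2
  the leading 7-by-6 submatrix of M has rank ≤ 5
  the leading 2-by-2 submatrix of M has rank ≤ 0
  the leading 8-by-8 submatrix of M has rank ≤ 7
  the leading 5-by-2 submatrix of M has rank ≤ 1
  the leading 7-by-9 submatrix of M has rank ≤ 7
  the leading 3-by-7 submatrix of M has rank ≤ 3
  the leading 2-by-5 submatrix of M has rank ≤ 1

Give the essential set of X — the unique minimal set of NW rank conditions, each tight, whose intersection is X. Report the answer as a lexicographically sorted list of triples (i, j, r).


The tightest implied rank at each (i,j), from the 20 conditions:

  row 1: 0  0  1  1  1  1  1  1  1
  row 2: 0  0  1  1  1  2  2  2  2
  row 3: 1  1  2  2  2  3  3  3  3
  row 4: 1  1  2  2  2  3  3  3  4
  row 5: 1  1  2  2  2  3  4  4  5
  row 6: 1  2  3  3  3  4  5  5  6
  row 7: 1  2  3  4  4  5  6  6  7
  row 8: 1  2  3  4  5  6  7  7  8
  row 9: 1  2  3  4  5  6  7  8  9

so w = (3, 6, 1, 9, 7, 2, 4, 5, 8).

|D(w)|=14, |Ess(w)|=5:

[(2, 2, 0), (2, 5, 1), (4, 8, 3), (5, 2, 1), (5, 5, 2)]


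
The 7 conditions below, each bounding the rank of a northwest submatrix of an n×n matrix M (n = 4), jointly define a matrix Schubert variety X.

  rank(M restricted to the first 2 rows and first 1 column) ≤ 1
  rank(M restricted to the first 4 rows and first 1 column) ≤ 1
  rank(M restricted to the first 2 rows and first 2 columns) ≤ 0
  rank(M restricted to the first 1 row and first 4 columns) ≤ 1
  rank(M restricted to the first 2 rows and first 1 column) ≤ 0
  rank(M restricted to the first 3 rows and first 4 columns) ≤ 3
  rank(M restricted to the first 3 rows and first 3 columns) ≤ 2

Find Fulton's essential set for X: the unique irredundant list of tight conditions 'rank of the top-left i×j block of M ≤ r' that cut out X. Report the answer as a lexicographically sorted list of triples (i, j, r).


Rank table r_w(4×4) implied by the 7 constraints:

  i=1: 0  0  1  1
  i=2: 0  0  1  2
  i=3: 1  1  2  3
  i=4: 1  2  3  4

so w = (3, 4, 1, 2).

1 SE-corner of the 4-cell Rothe diagram gives Ess(w):

[(2, 2, 0)]


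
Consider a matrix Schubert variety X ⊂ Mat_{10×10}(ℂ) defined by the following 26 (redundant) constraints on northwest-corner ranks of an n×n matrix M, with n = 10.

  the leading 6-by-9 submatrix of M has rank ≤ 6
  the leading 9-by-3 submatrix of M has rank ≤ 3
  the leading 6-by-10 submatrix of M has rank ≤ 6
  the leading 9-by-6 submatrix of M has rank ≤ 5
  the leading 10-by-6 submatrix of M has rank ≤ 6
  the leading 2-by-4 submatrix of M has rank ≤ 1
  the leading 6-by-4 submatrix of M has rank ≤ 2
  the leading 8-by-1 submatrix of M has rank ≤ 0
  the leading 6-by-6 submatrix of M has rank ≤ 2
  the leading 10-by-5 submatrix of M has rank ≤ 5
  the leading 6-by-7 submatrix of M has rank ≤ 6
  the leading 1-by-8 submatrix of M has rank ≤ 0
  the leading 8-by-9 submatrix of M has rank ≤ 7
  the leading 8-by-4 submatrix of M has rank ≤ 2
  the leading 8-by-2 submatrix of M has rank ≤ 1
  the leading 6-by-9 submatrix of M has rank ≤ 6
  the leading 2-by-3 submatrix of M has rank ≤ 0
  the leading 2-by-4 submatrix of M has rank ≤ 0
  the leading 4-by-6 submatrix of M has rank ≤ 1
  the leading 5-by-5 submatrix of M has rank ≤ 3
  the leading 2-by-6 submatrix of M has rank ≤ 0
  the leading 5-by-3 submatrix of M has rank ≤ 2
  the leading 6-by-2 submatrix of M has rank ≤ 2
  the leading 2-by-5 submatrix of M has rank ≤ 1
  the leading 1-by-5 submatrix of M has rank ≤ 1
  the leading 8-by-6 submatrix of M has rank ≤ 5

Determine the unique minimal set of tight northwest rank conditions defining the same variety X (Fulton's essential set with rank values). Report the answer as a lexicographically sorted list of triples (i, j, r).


Recovering R(i,j) via the rank-extension bound from the 26 conditions:

  row 1: 0 0 0 0 0 0 0 0 1 1
  row 2: 0 0 0 0 0 0 1 1 2 2
  row 3: 0 1 1 1 1 1 2 2 3 3
  row 4: 0 1 1 1 1 1 2 3 4 4
  row 5: 0 1 2 2 2 2 3 4 5 5
  row 6: 0 1 2 2 2 2 3 4 5 6
  row 7: 0 1 2 2 3 3 4 5 6 7
  row 8: 0 1 2 2 3 4 5 6 7 8
  row 9: 1 2 3 3 4 5 6 7 8 9
  row 10: 1 2 3 4 5 6 7 8 9 10

reading off 1-entries of Δ²R: w = (9, 7, 2, 8, 3, 10, 5, 6, 1, 4).

Rothe diagram D(w) (29 cells), 6 SE-corners (essential conditions):

[(1, 8, 0), (2, 6, 0), (4, 6, 1), (6, 6, 2), (8, 1, 0), (8, 4, 2)]


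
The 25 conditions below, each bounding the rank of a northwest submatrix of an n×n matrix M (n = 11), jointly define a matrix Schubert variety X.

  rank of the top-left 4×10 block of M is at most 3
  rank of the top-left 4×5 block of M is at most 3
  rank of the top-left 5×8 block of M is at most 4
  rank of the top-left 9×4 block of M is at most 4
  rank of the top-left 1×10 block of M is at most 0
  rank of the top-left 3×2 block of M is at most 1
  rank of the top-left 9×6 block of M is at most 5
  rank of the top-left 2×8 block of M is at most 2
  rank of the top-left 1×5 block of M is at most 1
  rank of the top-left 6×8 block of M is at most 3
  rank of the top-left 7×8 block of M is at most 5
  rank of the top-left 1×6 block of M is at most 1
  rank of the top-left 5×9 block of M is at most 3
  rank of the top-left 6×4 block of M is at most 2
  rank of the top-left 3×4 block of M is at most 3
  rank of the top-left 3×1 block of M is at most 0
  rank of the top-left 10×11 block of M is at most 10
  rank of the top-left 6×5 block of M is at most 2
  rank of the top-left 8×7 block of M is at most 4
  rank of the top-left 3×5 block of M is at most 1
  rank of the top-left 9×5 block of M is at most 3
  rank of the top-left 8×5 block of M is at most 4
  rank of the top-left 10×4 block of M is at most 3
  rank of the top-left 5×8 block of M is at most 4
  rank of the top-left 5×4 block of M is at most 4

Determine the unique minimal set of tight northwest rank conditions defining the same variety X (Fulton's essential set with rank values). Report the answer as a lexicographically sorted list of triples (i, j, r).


Computing R[i][j] = min implied NW-rank bound (n=11, 25 conditions):

  row 1: 0 0 0 0 0 0 0 0 0 0 1
  row 2: 0 1 1 1 1 1 1 1 1 1 2
  row 3: 0 1 1 1 1 2 2 2 2 2 3
  row 4: 1 2 2 2 2 3 3 3 3 3 4
  row 5: 1 2 2 2 2 3 3 3 3 4 5
  row 6: 1 2 2 2 2 3 3 3 4 5 6
  row 7: 1 2 3 3 3 4 4 4 5 6 7
  row 8: 1 2 3 3 3 4 4 5 6 7 8
  row 9: 1 2 3 3 3 4 5 6 7 8 9
  row 10: 1 2 3 3 4 5 6 7 8 9 10
  row 11: 1 2 3 4 5 6 7 8 9 10 11

the unique w with this rank table is (11, 2, 6, 1, 10, 9, 3, 8, 7, 5, 4).

Rothe diagram D(w) (32 cells), 9 SE-corners (essential conditions):

[(1, 10, 0), (3, 1, 0), (3, 5, 1), (5, 9, 3), (6, 5, 2), (6, 8, 3), (8, 7, 4), (9, 5, 3), (10, 4, 3)]


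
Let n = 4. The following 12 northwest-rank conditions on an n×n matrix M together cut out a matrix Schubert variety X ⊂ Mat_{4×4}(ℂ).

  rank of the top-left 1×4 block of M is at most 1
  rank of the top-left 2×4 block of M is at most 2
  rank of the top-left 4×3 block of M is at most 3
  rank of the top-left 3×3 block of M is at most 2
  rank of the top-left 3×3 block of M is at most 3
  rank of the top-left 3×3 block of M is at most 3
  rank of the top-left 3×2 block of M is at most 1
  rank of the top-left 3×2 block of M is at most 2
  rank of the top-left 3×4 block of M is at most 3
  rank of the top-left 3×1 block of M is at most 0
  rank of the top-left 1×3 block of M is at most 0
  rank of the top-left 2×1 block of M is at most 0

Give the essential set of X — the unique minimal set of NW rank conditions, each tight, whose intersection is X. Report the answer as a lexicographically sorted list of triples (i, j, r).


Computing R[i][j] = min implied NW-rank bound (n=4, 12 conditions):

  i=1: 0 0 0 1
  i=2: 0 1 1 2
  i=3: 0 1 2 3
  i=4: 1 2 3 4

second differences of R give the permutation w = (4, 2, 3, 1).

ℓ(w)=5; the 2 essential cells (i,j,r):

[(1, 3, 0), (3, 1, 0)]


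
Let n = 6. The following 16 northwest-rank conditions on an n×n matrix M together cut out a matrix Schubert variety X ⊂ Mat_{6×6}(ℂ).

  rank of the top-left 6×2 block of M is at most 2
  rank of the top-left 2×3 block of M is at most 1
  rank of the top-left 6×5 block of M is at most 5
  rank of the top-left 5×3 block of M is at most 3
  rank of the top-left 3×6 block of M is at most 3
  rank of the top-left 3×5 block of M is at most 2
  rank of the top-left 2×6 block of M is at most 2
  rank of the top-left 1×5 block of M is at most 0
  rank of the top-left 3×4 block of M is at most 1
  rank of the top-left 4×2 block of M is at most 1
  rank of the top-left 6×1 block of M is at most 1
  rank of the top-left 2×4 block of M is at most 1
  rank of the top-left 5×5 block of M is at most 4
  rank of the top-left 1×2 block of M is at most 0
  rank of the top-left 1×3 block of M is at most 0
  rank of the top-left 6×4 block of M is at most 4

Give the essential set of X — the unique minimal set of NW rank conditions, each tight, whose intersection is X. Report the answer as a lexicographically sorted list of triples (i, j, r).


Reconstructing r_w from the 16 given conditions:

  row 1: 0, 0, 0, 0, 0, 1
  row 2: 1, 1, 1, 1, 1, 2
  row 3: 1, 1, 1, 1, 2, 3
  row 4: 1, 1, 2, 2, 3, 4
  row 5: 1, 2, 3, 3, 4, 5
  row 6: 1, 2, 3, 4, 5, 6

second differences of R give the permutation w = (6, 1, 5, 3, 2, 4).

|D(w)|=9, |Ess(w)|=3:

[(1, 5, 0), (3, 4, 1), (4, 2, 1)]


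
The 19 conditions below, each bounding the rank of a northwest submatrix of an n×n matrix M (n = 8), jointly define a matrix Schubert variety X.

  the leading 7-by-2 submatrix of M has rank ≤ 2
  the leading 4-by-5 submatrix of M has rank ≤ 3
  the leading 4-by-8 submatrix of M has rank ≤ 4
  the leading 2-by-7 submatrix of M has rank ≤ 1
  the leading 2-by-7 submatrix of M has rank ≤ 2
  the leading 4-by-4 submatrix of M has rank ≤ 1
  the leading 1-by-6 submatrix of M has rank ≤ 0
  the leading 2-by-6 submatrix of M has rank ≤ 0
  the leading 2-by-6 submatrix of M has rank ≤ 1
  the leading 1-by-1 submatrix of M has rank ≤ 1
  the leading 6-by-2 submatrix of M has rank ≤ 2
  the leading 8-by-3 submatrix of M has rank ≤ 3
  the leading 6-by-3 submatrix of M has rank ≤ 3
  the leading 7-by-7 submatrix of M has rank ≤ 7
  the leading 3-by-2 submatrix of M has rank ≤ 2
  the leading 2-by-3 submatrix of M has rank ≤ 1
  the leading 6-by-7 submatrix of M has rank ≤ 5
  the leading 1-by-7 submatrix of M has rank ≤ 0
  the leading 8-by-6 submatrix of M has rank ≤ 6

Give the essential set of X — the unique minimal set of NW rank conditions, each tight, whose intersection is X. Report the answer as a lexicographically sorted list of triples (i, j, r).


Computing R[i][j] = min implied NW-rank bound (n=8, 19 conditions):

  R[1]: 0, 0, 0, 0, 0, 0, 0, 1
  R[2]: 0, 0, 0, 0, 0, 0, 1, 2
  R[3]: 1, 1, 1, 1, 1, 1, 2, 3
  R[4]: 1, 1, 1, 1, 2, 2, 3, 4
  R[5]: 1, 2, 2, 2, 3, 3, 4, 5
  R[6]: 1, 2, 3, 3, 4, 4, 5, 6
  R[7]: 1, 2, 3, 4, 5, 5, 6, 7
  R[8]: 1, 2, 3, 4, 5, 6, 7, 8

giving w = (8, 7, 1, 5, 2, 3, 4, 6) via Δ²R.

ℓ(w)=16; the 3 essential cells (i,j,r):

[(1, 7, 0), (2, 6, 0), (4, 4, 1)]


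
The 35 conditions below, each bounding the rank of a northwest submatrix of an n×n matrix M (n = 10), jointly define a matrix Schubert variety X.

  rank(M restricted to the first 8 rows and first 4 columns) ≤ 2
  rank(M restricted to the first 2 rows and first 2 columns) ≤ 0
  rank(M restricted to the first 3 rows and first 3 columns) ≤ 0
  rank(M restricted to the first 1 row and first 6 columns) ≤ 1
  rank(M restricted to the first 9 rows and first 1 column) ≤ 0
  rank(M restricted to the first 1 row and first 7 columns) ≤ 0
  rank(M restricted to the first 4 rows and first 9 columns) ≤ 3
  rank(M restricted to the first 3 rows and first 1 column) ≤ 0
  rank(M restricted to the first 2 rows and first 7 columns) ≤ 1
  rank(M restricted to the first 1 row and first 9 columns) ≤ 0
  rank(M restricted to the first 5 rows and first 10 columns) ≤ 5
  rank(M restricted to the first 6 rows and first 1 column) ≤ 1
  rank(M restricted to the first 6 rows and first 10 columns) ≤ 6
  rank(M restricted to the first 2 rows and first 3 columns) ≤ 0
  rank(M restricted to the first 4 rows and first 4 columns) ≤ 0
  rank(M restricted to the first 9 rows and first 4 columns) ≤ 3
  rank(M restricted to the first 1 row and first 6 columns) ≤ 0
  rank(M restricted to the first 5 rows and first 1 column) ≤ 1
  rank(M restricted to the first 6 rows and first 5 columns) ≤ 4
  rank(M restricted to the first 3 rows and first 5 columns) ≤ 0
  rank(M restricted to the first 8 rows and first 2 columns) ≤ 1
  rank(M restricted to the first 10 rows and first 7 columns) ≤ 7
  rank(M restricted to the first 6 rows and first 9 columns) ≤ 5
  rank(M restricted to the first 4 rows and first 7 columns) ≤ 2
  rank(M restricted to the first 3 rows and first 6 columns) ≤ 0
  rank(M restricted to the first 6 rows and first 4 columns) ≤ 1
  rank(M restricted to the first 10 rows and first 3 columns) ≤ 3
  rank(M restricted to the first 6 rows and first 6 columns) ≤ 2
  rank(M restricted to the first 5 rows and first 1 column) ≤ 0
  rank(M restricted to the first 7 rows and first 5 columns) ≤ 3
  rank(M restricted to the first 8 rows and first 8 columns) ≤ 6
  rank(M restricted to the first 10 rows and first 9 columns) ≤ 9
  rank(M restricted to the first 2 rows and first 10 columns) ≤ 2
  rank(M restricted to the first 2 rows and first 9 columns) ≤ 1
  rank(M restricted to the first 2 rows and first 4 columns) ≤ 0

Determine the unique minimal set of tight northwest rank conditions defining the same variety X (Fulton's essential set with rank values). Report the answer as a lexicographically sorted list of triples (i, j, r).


Reconstructing r_w from the 35 given conditions:

  R[1]: 0 0 0 0 0 0 0 0 0 1
  R[2]: 0 0 0 0 0 0 1 1 1 2
  R[3]: 0 0 0 0 0 0 1 2 2 3
  R[4]: 0 0 0 0 1 1 2 3 3 4
  R[5]: 0 1 1 1 2 2 3 4 4 5
  R[6]: 0 1 1 1 2 2 3 4 5 6
  R[7]: 0 1 2 2 3 3 4 5 6 7
  R[8]: 0 1 2 2 3 4 5 6 7 8
  R[9]: 0 1 2 3 4 5 6 7 8 9
  R[10]: 1 2 3 4 5 6 7 8 9 10

reading off 1-entries of Δ²R: w = (10, 7, 8, 5, 2, 9, 3, 6, 4, 1).

ℓ(w)=34; the 7 essential cells (i,j,r):

[(1, 9, 0), (3, 6, 0), (4, 4, 0), (6, 4, 1), (6, 6, 2), (8, 4, 2), (9, 1, 0)]


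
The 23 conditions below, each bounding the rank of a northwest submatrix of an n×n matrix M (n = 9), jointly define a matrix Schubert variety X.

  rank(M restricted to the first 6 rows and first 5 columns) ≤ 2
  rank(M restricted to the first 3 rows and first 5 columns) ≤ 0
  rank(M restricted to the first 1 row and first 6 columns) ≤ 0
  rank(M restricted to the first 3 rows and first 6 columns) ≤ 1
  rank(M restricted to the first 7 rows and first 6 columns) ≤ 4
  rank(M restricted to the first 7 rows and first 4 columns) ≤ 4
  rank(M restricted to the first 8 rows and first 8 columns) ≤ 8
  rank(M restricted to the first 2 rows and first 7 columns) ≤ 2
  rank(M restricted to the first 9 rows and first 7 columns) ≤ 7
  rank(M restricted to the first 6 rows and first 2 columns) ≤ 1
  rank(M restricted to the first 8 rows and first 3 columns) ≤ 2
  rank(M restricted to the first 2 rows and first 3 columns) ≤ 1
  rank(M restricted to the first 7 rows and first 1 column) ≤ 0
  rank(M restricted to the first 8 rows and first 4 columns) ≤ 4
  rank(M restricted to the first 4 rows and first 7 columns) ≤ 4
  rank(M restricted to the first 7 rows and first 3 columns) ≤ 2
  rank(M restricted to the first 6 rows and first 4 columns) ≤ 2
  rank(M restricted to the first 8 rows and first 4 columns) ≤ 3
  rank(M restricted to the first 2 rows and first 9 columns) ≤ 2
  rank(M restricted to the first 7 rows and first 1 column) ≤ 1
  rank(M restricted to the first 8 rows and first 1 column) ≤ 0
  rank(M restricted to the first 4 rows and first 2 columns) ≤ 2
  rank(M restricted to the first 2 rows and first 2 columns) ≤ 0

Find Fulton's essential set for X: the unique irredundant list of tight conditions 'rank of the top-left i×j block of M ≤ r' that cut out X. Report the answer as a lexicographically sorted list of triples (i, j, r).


Reconstructing r_w from the 23 given conditions:

  R[1]: 0  0  0  0  0  0  1  1  1
  R[2]: 0  0  0  0  0  1  2  2  2
  R[3]: 0  0  0  0  0  1  2  3  3
  R[4]: 0  1  1  1  1  2  3  4  4
  R[5]: 0  1  2  2  2  3  4  5  5
  R[6]: 0  1  2  2  2  3  4  5  6
  R[7]: 0  1  2  3  3  4  5  6  7
  R[8]: 0  1  2  3  4  5  6  7  8
  R[9]: 1  2  3  4  5  6  7  8  9

reading off 1-entries of Δ²R: w = (7, 6, 8, 2, 3, 9, 4, 5, 1).

D(w) has 23 cells with 4 SE-corners; essential set:

[(1, 6, 0), (3, 5, 0), (6, 5, 2), (8, 1, 0)]


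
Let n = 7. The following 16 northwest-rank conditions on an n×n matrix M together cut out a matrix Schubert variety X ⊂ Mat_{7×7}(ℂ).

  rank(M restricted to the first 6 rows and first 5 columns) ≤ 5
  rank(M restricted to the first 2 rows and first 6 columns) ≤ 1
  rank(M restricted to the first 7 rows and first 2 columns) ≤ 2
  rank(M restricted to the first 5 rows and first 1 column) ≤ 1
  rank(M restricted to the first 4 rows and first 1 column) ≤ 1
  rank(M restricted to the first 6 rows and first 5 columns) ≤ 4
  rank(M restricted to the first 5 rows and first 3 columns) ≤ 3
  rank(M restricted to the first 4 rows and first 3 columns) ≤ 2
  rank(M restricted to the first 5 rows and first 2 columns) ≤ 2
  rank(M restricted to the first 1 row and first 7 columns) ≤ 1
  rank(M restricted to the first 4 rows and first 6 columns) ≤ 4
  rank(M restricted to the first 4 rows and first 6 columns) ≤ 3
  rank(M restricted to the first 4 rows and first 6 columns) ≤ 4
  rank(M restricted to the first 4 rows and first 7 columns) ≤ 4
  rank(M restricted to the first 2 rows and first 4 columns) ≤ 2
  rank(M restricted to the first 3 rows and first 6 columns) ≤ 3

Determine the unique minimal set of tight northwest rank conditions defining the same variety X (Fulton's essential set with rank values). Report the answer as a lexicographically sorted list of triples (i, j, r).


The tightest implied rank at each (i,j), from the 16 conditions:

  i=1: 1, 1, 1, 1, 1, 1, 1
  i=2: 1, 1, 1, 1, 1, 1, 2
  i=3: 1, 2, 2, 2, 2, 2, 3
  i=4: 1, 2, 2, 3, 3, 3, 4
  i=5: 1, 2, 3, 4, 4, 4, 5
  i=6: 1, 2, 3, 4, 4, 5, 6
  i=7: 1, 2, 3, 4, 5, 6, 7

the unique w with this rank table is (1, 7, 2, 4, 3, 6, 5).

D(w) has 7 cells with 3 SE-corners; essential set:

[(2, 6, 1), (4, 3, 2), (6, 5, 4)]


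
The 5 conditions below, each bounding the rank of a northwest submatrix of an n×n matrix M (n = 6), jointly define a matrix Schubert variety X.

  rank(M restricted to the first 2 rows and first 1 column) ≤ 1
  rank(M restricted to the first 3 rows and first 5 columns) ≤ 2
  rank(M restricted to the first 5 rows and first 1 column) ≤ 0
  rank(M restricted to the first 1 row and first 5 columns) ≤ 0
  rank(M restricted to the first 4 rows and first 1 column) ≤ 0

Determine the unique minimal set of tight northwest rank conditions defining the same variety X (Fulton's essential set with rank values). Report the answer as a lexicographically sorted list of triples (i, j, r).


The tightest implied rank at each (i,j), from the 5 conditions:

  0 | 0 | 0 | 0 | 0 | 1
  0 | 1 | 1 | 1 | 1 | 2
  0 | 1 | 2 | 2 | 2 | 3
  0 | 1 | 2 | 3 | 3 | 4
  0 | 1 | 2 | 3 | 4 | 5
  1 | 2 | 3 | 4 | 5 | 6

the unique w with this rank table is (6, 2, 3, 4, 5, 1).

Fulton essential set (2 of the 9 Rothe cells):

[(1, 5, 0), (5, 1, 0)]


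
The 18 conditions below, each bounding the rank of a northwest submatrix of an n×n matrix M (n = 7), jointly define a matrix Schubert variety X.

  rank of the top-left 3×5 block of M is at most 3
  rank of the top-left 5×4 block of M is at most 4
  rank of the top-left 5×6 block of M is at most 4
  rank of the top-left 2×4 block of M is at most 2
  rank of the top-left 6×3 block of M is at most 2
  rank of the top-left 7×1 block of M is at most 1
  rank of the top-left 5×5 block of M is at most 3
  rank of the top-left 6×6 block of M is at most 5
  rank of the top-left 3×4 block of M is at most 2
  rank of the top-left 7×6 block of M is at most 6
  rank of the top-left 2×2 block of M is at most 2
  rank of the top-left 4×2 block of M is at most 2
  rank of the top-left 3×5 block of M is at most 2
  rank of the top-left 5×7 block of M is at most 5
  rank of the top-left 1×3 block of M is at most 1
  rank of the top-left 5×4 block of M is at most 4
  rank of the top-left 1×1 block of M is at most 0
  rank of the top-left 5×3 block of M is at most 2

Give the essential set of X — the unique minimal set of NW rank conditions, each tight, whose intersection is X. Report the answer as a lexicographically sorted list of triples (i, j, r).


Propagating the 18 rank bounds to every northwest block:

  i=1: 0, 1, 1, 1, 1, 1, 1
  i=2: 1, 2, 2, 2, 2, 2, 2
  i=3: 1, 2, 2, 2, 2, 3, 3
  i=4: 1, 2, 2, 3, 3, 4, 4
  i=5: 1, 2, 2, 3, 3, 4, 5
  i=6: 1, 2, 2, 3, 4, 5, 6
  i=7: 1, 2, 3, 4, 5, 6, 7

hence w(1..7) = (2, 1, 6, 4, 7, 5, 3).

Fulton essential set (4 of the 8 Rothe cells):

[(1, 1, 0), (3, 5, 2), (5, 5, 3), (6, 3, 2)]


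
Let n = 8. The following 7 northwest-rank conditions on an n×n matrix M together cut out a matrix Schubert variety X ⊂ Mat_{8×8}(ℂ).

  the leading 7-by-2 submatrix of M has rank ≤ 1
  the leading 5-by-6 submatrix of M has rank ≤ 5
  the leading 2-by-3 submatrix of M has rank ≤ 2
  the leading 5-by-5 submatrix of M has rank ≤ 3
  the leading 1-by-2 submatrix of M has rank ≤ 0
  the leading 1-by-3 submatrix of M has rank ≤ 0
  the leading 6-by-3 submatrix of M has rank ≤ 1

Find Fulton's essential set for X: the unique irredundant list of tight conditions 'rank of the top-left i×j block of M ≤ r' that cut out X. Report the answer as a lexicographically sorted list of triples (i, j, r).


Rank table r_w(8×8) implied by the 7 constraints:

  row 1: 0  0  0  1  1  1  1  1
  row 2: 1  1  1  2  2  2  2  2
  row 3: 1  1  1  2  3  3  3  3
  row 4: 1  1  1  2  3  4  4  4
  row 5: 1  1  1  2  3  4  5  5
  row 6: 1  1  1  2  3  4  5  6
  row 7: 1  1  2  3  4  5  6  7
  row 8: 1  2  3  4  5  6  7  8

reading off 1-entries of Δ²R: w = (4, 1, 5, 6, 7, 8, 3, 2).

|D(w)|=12, |Ess(w)|=3:

[(1, 3, 0), (6, 3, 1), (7, 2, 1)]


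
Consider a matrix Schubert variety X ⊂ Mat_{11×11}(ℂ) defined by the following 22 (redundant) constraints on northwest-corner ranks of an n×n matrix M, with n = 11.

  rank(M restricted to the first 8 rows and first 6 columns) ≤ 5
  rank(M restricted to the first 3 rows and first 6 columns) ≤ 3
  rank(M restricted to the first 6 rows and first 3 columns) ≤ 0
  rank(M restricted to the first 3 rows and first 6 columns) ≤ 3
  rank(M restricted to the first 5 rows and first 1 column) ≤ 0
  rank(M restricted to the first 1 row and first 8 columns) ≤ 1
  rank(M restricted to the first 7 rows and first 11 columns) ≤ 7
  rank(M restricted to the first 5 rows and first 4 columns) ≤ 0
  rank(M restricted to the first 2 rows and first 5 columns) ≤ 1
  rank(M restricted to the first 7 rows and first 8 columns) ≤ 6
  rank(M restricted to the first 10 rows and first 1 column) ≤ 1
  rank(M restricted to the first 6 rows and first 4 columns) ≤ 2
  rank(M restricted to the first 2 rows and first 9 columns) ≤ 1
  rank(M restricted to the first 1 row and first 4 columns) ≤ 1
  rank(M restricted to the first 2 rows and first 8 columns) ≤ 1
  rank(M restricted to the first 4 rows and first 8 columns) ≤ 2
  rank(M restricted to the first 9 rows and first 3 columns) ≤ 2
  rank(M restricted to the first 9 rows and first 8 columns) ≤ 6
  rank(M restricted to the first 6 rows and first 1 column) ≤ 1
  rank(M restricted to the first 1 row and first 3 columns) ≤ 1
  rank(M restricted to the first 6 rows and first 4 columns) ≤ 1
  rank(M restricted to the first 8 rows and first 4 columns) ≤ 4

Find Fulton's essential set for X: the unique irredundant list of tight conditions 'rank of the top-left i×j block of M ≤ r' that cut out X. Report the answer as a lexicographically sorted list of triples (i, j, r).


The tightest implied rank at each (i,j), from the 22 conditions:

  i=1: 0 0 0 0 1 1 1 1 1 1 1
  i=2: 0 0 0 0 1 1 1 1 1 2 2
  i=3: 0 0 0 0 1 2 2 2 2 3 3
  i=4: 0 0 0 0 1 2 2 2 3 4 4
  i=5: 0 0 0 0 1 2 3 3 4 5 5
  i=6: 0 0 0 1 2 3 4 4 5 6 6
  i=7: 1 1 1 2 3 4 5 5 6 7 7
  i=8: 1 2 2 3 4 5 6 6 7 8 8
  i=9: 1 2 2 3 4 5 6 6 7 8 9
  i=10: 1 2 3 4 5 6 7 7 8 9 10
  i=11: 1 2 3 4 5 6 7 8 9 10 11

giving w = (5, 10, 6, 9, 7, 4, 1, 2, 11, 3, 8) via Δ²R.

Fulton essential set (6 of the 31 Rothe cells):

[(2, 9, 1), (4, 8, 2), (5, 4, 0), (6, 3, 0), (9, 3, 2), (9, 8, 6)]


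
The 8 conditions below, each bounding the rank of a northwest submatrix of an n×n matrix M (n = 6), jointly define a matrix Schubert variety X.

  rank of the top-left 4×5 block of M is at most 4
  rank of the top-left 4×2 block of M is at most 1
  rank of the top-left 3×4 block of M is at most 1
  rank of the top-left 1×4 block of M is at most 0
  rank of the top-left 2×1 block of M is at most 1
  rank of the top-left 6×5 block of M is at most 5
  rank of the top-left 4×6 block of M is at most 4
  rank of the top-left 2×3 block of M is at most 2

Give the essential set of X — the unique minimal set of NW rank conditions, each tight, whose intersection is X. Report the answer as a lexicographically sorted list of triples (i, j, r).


The tightest implied rank at each (i,j), from the 8 conditions:

  0, 0, 0, 0, 1, 1
  1, 1, 1, 1, 2, 2
  1, 1, 1, 1, 2, 3
  1, 1, 2, 2, 3, 4
  1, 2, 3, 3, 4, 5
  1, 2, 3, 4, 5, 6

giving w = (5, 1, 6, 3, 2, 4) via Δ²R.

Rothe diagram D(w) (8 cells), 3 SE-corners (essential conditions):

[(1, 4, 0), (3, 4, 1), (4, 2, 1)]
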